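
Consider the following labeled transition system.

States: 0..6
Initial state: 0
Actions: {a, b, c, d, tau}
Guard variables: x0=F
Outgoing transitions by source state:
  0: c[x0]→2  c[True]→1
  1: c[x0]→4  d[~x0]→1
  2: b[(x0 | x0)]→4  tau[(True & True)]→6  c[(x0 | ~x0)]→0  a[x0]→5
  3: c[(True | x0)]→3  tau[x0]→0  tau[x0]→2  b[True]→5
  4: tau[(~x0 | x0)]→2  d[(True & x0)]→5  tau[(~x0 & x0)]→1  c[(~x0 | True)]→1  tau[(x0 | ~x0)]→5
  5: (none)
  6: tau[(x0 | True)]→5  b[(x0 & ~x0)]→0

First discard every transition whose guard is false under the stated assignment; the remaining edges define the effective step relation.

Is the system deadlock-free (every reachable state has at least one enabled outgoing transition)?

Answer: DEADLOCK-FREE

Analysis:
R = {0,1}
  0: c→1  [deg 1]
  1: d→1  [deg 1]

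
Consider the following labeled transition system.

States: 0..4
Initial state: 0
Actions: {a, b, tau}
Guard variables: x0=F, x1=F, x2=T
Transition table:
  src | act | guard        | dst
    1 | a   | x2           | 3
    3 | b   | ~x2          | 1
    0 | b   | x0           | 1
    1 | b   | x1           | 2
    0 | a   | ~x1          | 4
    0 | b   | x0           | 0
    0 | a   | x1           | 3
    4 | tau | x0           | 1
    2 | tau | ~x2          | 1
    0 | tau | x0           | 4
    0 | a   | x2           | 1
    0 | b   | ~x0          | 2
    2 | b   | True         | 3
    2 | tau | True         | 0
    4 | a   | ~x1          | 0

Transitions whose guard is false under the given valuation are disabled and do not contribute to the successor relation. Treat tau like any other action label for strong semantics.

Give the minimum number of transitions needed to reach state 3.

Answer: 2

Working:
BFS to 3:
  Layer 0: {0}
  Layer 1: {1,2,4}
  Layer 2: {3}
depth(3)=2, e.g. a·a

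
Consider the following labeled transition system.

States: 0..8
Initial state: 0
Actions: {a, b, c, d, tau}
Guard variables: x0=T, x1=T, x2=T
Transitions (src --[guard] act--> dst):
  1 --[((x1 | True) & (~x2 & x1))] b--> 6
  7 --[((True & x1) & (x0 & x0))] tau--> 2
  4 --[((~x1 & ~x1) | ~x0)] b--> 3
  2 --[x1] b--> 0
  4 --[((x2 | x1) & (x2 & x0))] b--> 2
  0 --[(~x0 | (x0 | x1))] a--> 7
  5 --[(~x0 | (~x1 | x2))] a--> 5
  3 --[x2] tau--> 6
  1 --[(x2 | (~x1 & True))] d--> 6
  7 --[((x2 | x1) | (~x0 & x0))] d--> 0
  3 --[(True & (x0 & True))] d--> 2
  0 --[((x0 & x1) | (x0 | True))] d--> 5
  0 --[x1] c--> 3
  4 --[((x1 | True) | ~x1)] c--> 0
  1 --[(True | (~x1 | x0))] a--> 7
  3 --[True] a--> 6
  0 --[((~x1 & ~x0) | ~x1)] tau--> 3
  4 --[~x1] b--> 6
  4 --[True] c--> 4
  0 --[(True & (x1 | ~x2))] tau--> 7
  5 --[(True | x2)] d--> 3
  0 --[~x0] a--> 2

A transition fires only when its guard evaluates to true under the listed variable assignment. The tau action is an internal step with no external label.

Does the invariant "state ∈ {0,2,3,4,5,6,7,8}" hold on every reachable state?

Answer: INVARIANT HOLDS

Working:
Allowed set {0,2,3,4,5,6,7,8}
R = {0,2,3,5,6,7}
  0: ✓
  2: ✓
  3: ✓
  5: ✓
  6: ✓
  7: ✓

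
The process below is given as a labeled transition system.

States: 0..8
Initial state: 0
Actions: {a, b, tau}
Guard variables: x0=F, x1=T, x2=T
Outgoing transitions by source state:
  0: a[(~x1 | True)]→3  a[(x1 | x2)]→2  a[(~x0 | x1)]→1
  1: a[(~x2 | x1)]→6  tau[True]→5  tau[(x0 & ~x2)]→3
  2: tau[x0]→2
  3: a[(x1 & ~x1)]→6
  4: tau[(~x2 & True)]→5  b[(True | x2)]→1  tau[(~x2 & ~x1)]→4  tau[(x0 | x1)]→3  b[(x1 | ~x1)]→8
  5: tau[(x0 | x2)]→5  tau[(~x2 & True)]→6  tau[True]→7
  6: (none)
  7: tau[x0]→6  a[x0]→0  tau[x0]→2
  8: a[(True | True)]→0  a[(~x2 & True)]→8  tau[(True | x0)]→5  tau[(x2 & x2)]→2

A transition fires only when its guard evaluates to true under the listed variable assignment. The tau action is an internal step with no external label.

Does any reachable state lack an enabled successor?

Answer: DEADLOCK at state 2

Analysis:
R = {0,1,2,3,5,6,7}
  0: a→1  a→2  a→3  [3 out]
  1: a→6  tau→5  [2 out]
  2: ∅  [no exit]
  3: ∅  [no exit]
  5: tau→5  tau→7  [2 out]
  6: ∅  [no exit]
  7: ∅  [no exit]
Path to 2: a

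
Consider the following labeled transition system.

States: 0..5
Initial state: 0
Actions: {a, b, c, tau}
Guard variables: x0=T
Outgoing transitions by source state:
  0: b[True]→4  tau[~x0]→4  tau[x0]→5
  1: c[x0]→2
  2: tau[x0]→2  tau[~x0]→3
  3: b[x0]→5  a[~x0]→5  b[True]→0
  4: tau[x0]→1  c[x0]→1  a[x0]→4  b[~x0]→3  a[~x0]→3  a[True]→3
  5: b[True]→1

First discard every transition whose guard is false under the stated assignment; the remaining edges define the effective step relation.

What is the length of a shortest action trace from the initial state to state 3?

BFS to 3:
  L0 = {0}
  L1 = {4,5}
  L2 = {1,3}
3 enters at depth 2; path b·a

Answer: 2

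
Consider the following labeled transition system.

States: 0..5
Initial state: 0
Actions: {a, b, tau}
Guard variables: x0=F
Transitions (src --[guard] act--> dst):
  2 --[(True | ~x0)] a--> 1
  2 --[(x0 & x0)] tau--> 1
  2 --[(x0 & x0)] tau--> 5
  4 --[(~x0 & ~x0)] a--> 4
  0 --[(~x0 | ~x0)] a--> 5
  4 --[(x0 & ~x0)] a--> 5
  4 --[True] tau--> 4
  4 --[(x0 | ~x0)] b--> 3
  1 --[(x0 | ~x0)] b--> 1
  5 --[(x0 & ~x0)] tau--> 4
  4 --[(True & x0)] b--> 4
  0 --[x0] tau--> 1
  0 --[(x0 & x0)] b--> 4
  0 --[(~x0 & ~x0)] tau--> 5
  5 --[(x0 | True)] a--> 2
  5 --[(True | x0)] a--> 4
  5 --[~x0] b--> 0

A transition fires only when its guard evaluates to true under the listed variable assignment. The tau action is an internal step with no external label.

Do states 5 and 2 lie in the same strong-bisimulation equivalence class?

Answer: NOT BISIMILAR

Working:
Refine partition for ~:
  round 0: {{0,1,2,3,4,5}}
  round 1: {{0},{1},{2},{3},{4},{5}}
6 equivalence class(es) (converged in 2)
5∈{5}, 2∈{2}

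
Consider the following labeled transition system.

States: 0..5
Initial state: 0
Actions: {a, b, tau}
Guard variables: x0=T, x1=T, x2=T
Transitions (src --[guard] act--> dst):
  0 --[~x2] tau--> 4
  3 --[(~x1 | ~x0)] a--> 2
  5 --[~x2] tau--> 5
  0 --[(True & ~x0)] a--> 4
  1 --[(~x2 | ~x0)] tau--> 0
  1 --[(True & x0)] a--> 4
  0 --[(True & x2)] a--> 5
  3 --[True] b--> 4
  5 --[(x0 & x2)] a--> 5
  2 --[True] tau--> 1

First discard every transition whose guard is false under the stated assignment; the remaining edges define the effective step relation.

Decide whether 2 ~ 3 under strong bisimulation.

Bisimulation quotient by refinement:
  π0 = {{0,1,2,3,4,5}}
  π1 = {{0,1,5},{2},{3},{4}}
  π2 = {{0,5},{1},{2},{3},{4}}
stable after 3 split(s): 5 block(s)
class of 2: {2}; class of 3: {3}

Answer: NOT BISIMILAR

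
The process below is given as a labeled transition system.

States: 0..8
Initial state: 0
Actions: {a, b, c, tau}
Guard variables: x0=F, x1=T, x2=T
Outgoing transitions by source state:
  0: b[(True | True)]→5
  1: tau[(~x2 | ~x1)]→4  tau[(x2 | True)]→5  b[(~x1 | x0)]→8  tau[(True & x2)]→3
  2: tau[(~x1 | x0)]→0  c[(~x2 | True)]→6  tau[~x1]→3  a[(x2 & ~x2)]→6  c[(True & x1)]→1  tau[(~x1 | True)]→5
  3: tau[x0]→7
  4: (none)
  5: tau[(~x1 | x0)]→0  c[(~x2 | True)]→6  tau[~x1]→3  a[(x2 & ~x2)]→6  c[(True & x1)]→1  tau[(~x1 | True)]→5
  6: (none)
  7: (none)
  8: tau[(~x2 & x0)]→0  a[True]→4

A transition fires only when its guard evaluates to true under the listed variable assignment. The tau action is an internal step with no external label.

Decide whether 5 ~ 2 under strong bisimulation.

Bisimulation quotient by refinement:
  P[0] = {{0,1,2,3,4,5,6,7,8}}
  P[1] = {{0},{1},{2,5},{3,4,6,7},{8}}
Fixed point at round 2; 5 class(es).
5∈{2,5}, 2∈{2,5}

Answer: BISIMILAR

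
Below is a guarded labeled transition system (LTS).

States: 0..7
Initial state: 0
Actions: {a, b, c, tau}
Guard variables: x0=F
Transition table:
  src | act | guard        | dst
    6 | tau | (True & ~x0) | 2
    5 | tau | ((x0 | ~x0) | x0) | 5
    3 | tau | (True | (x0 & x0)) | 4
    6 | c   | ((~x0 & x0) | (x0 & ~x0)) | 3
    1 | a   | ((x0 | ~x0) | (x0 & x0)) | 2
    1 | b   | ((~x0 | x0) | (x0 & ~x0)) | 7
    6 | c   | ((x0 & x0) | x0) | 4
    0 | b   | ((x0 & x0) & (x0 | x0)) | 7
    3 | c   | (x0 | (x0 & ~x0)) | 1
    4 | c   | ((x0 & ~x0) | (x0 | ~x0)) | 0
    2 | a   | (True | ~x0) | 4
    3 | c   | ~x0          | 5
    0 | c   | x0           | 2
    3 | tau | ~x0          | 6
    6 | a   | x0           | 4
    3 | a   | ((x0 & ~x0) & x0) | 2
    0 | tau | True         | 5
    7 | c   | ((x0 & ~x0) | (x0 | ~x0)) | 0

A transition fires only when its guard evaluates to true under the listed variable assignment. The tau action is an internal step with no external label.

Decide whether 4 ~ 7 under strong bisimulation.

Bisimulation quotient by refinement:
  P[0] = {{0,1,2,3,4,5,6,7}}
  P[1] = {{0,5,6},{1},{2},{3},{4,7}}
  P[2] = {{0,5},{1},{2},{3},{4,7},{6}}
6 equivalence class(es) (converged in 3)
class of 4: {4,7}; class of 7: {4,7}

Answer: BISIMILAR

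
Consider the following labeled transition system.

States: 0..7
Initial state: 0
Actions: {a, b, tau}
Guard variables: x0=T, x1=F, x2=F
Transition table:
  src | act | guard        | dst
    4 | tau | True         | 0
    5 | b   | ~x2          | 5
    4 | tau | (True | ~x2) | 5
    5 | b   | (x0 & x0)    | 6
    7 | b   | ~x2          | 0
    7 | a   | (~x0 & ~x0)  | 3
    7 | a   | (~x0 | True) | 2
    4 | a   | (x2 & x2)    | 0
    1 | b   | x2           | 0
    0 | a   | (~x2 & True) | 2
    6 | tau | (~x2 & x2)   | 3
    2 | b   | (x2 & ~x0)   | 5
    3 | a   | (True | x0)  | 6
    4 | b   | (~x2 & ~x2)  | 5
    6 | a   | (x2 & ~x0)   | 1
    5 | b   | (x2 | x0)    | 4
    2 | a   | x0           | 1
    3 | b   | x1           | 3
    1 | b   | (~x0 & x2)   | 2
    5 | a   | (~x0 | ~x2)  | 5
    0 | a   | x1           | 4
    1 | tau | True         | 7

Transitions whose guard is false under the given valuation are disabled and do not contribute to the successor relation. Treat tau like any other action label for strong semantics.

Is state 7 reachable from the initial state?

13 transition(s) survive guard evaluation.
L0 = {0}
L1 = {2}  now seen {0,2}
L2 = {1}  now seen {0,1,2}
L3 = {7}  now seen {0,1,2,7}
Reachable = {0,1,2,7}
Path to 7: a·a·tau

Answer: REACHABLE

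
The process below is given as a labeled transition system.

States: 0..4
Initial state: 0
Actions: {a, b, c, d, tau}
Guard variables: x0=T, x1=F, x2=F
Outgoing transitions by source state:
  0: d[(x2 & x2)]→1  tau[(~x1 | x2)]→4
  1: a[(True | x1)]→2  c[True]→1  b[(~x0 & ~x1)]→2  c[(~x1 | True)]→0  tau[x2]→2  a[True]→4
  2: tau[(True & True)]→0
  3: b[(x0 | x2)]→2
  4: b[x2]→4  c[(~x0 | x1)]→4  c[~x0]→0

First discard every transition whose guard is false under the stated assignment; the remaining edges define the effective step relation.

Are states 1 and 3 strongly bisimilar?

Compute ~ classes (split until stable):
  π0 = {{0,1,2,3,4}}
  π1 = {{0,2},{1},{3},{4}}
  π2 = {{0},{1},{2},{3},{4}}
Fixed point at round 3; 5 class(es).
1∈{1}, 3∈{3}

Answer: NOT BISIMILAR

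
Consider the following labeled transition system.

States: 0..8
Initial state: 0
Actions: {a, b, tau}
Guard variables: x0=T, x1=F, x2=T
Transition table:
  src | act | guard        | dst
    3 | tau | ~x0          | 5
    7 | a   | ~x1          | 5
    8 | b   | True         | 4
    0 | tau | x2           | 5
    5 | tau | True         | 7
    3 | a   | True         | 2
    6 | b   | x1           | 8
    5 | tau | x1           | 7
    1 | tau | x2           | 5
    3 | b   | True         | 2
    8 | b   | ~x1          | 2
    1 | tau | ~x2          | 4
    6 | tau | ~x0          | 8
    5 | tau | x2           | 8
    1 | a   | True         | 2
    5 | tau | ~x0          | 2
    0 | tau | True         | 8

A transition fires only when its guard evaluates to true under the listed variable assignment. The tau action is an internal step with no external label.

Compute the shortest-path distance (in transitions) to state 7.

Answer: 2

Trace:
Layered search for 7:
  depth 0: {0}
  depth 1: {5,8}
  depth 2: {2,4,7}
depth(7)=2, e.g. tau·tau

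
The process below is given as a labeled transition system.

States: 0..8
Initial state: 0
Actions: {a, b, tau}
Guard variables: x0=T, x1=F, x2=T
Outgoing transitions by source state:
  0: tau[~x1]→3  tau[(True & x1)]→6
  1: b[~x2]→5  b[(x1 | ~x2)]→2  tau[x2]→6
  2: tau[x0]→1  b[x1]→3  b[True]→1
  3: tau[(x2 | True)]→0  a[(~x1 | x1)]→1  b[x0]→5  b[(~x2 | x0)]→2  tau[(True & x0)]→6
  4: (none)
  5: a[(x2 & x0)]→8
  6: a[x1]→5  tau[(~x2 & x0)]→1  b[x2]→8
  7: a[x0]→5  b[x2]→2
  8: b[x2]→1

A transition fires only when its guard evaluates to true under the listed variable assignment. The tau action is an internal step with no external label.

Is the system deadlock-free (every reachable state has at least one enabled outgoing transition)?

Answer: DEADLOCK-FREE

Working:
R = {0,1,2,3,5,6,8}
  0: tau→3  [deg 1]
  1: tau→6  [deg 1]
  2: b→1  tau→1  [deg 2]
  3: a→1  b→2  b→5  tau→0  tau→6  [deg 5]
  5: a→8  [deg 1]
  6: b→8  [deg 1]
  8: b→1  [deg 1]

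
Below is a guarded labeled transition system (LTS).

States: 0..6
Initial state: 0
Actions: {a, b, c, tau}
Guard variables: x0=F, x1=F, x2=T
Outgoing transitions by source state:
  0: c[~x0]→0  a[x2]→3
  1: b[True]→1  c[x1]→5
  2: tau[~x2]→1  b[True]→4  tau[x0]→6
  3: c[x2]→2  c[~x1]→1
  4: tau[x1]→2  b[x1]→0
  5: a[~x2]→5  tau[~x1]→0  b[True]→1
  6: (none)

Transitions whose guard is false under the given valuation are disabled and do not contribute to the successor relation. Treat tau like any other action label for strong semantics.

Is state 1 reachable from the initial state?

Answer: REACHABLE

Working:
After dropping false guards: 8 live edges.
L0 = {0}
L1 = {3}  now seen {0,3}
L2 = {1,2}  now seen {0,1,2,3}
L3 = {4}  now seen {0,1,2,3,4}
R = {0,1,2,3,4}
Path to 1: a·c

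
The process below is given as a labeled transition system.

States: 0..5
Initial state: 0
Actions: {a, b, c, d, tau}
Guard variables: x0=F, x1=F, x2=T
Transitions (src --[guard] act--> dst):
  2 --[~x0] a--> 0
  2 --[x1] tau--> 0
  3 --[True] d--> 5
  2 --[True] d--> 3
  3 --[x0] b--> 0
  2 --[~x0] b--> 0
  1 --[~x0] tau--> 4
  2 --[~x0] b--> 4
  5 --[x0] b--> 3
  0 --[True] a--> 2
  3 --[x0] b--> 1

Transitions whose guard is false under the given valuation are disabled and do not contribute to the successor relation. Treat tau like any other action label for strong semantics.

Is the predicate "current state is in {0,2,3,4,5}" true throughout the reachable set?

Answer: INVARIANT HOLDS

Trace:
Inv-set: {0,2,3,4,5}
R = {0,2,3,4,5}
  0: safe
  2: safe
  3: safe
  4: safe
  5: safe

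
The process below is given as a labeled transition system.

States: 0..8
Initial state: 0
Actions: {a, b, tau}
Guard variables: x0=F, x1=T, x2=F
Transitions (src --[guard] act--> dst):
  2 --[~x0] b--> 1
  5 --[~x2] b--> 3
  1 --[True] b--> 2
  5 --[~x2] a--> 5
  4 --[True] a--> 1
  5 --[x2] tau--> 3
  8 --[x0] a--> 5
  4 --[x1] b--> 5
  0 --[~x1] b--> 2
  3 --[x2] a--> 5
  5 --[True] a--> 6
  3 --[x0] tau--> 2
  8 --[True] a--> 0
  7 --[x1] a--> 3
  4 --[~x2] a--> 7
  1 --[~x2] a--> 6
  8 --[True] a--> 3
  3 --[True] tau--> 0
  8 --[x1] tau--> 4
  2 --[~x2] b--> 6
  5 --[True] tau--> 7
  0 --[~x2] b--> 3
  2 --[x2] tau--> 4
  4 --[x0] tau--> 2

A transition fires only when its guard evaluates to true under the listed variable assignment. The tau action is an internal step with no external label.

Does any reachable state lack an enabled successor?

Reach set: {0,3}
  0: b→3  [1 exit(s)]
  3: tau→0  [1 exit(s)]

Answer: DEADLOCK-FREE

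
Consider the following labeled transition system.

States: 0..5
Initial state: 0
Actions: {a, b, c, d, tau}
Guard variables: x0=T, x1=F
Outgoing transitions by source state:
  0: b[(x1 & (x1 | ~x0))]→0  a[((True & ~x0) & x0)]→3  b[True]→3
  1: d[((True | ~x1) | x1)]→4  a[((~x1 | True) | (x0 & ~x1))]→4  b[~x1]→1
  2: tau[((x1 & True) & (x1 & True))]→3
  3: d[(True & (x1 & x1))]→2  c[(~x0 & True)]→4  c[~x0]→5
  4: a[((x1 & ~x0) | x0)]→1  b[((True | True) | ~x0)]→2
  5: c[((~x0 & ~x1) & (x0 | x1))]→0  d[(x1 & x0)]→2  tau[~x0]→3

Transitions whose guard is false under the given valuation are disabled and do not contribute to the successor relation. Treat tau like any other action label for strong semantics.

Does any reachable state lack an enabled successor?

Answer: DEADLOCK at state 3

Trace:
Reach set: {0,3}
  0: b→3  [1 out]
  3: ∅  [STUCK]
trace reaching 3: b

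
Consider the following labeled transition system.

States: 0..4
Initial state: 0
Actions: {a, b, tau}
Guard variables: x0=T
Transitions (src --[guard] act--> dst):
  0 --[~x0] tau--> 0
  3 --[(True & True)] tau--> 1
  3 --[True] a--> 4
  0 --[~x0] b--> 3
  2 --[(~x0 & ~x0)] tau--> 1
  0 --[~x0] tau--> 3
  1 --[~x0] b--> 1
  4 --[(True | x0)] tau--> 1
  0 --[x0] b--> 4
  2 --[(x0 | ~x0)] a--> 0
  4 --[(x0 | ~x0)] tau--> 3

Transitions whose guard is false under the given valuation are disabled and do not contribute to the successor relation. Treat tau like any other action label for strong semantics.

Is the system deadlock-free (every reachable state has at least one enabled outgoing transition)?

Answer: DEADLOCK at state 1

Working:
Reachable = {0,1,3,4}
  0: b→4  [deg 1]
  1: ∅  [no exit]
  3: a→4  tau→1  [deg 2]
  4: tau→1  tau→3  [deg 2]
trace reaching 1: b·tau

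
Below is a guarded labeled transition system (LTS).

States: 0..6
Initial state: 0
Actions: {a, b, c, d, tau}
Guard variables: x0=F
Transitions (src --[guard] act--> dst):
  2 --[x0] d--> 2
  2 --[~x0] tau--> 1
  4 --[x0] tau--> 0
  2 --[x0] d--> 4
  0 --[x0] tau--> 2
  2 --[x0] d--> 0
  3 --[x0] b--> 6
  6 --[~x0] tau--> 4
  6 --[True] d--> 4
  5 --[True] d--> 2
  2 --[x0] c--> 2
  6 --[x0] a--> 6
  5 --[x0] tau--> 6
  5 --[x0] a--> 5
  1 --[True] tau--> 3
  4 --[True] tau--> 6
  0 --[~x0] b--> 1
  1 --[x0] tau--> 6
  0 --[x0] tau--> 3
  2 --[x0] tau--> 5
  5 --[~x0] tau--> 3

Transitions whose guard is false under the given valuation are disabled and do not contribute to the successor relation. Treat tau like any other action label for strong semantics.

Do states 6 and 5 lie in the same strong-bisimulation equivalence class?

Compute ~ classes (split until stable):
  P[0] = {{0,1,2,3,4,5,6}}
  P[1] = {{0},{1,2,4},{3},{5,6}}
  P[2] = {{0},{1},{2},{3},{4},{5},{6}}
7 equivalence class(es) (converged in 3)
class of 6: {6}; class of 5: {5}

Answer: NOT BISIMILAR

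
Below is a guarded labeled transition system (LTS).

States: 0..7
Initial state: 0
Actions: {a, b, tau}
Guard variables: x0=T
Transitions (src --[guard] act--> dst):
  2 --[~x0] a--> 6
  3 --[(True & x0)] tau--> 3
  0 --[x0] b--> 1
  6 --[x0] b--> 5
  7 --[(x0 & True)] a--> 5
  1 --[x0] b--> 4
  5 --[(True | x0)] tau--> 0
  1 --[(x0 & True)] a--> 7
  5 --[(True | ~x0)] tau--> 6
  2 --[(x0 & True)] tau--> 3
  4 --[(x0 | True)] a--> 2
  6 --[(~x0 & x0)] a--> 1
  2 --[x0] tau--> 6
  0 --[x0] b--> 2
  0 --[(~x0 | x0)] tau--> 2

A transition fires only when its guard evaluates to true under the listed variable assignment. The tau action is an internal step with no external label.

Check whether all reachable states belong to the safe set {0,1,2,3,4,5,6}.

Answer: INVARIANT VIOLATED at state 7

Trace:
Allowed set {0,1,2,3,4,5,6}
Reachable = {0,1,2,3,4,5,6,7}
  0: ok
  1: ok
  2: ok
  3: ok
  4: ok
  5: ok
  6: ok
  7: ✗ unsafe
reach 7 via b·a — violates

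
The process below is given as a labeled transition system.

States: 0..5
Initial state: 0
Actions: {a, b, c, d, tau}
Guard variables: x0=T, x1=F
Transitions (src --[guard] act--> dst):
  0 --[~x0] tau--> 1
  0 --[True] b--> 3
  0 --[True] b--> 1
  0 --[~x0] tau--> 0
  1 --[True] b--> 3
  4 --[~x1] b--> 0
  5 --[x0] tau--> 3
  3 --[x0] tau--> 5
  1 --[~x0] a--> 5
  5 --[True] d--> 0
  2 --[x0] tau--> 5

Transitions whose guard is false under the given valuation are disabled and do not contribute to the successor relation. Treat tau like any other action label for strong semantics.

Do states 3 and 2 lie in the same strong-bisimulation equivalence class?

Refine partition for ~:
  round 0: {{0,1,2,3,4,5}}
  round 1: {{0,1,4},{2,3},{5}}
  round 2: {{0},{1},{2,3},{4},{5}}
5 equivalence class(es) (converged in 3)
class of 3: {2,3}; class of 2: {2,3}

Answer: BISIMILAR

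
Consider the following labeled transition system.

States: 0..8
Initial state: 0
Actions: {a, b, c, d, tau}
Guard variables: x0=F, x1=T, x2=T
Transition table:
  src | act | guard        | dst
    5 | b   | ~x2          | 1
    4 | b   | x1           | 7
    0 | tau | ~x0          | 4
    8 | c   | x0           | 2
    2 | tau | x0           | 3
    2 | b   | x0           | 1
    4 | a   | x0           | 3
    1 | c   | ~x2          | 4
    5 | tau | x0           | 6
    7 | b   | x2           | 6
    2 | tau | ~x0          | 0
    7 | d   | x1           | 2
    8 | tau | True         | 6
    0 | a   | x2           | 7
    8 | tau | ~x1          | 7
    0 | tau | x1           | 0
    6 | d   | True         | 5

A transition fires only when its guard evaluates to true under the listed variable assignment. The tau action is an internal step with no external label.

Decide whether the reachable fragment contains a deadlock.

Answer: DEADLOCK at state 5

Working:
Reach set: {0,2,4,5,6,7}
  0: a→7  tau→0  tau→4  [deg 3]
  2: tau→0  [deg 1]
  4: b→7  [deg 1]
  5: ∅  [deadlock]
  6: d→5  [deg 1]
  7: b→6  d→2  [deg 2]
witness 5: a·b·d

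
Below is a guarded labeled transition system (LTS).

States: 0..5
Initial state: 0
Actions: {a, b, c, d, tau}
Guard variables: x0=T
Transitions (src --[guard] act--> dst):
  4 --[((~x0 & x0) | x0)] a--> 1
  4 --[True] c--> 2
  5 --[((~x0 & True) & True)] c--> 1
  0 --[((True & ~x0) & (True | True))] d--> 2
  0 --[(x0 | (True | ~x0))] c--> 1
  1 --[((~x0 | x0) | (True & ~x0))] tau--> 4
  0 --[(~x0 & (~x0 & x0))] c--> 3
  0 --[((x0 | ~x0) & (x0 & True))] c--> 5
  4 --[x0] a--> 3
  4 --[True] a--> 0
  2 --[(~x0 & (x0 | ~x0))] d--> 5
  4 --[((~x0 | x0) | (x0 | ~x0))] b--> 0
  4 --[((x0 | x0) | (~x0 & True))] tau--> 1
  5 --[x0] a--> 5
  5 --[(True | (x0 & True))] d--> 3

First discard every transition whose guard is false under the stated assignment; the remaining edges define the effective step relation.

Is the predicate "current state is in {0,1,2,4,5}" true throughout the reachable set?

Answer: INVARIANT VIOLATED at state 3

Working:
Inv-set: {0,1,2,4,5}
R = {0,1,2,3,4,5}
  0: safe
  1: safe
  2: safe
  3: outside
  4: safe
  5: safe
counterexample path to 3: c·d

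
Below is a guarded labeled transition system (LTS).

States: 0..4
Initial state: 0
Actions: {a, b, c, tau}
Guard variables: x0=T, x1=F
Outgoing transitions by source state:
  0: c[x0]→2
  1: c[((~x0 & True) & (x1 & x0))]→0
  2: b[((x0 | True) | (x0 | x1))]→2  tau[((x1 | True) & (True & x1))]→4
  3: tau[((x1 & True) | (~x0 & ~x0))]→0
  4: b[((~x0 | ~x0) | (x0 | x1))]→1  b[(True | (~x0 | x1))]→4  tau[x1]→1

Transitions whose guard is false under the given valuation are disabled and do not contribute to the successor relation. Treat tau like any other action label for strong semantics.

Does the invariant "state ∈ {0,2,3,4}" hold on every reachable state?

Answer: INVARIANT HOLDS

Trace:
Inv-set: {0,2,3,4}
Reachable = {0,2}
  0: safe
  2: safe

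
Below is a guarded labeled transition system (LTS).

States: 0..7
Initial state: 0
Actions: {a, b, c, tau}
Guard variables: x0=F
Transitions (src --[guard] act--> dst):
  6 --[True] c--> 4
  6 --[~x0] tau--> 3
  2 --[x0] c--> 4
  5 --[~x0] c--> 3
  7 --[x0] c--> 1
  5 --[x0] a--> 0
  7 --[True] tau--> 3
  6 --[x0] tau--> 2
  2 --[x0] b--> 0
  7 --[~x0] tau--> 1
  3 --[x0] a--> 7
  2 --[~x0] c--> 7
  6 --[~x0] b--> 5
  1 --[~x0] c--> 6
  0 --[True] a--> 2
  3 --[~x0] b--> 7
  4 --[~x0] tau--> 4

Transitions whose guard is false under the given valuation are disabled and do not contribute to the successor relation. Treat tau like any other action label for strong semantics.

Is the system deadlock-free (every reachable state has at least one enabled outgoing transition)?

Reach set: {0,1,2,3,4,5,6,7}
  0: a→2  [1 out]
  1: c→6  [1 out]
  2: c→7  [1 out]
  3: b→7  [1 out]
  4: tau→4  [1 out]
  5: c→3  [1 out]
  6: b→5  c→4  tau→3  [3 out]
  7: tau→1  tau→3  [2 out]

Answer: DEADLOCK-FREE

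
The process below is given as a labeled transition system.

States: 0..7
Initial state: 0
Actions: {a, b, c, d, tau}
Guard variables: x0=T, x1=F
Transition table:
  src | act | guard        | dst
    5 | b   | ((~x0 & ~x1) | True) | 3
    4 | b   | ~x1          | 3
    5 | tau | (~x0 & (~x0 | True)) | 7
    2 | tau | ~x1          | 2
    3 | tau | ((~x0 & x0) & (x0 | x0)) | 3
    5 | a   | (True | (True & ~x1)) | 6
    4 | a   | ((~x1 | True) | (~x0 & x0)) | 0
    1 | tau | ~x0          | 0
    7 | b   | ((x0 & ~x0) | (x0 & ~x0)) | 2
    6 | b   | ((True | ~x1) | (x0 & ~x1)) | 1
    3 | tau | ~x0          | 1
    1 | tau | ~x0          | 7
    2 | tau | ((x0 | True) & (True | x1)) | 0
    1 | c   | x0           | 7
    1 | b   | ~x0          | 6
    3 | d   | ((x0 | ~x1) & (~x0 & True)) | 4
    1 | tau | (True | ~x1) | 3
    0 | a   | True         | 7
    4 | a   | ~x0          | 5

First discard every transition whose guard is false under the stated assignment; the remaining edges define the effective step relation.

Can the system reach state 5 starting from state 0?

10 transition(s) survive guard evaluation.
L0 = {0}
L1 = {7}  total {0,7}
Reachable = {0,7}

Answer: UNREACHABLE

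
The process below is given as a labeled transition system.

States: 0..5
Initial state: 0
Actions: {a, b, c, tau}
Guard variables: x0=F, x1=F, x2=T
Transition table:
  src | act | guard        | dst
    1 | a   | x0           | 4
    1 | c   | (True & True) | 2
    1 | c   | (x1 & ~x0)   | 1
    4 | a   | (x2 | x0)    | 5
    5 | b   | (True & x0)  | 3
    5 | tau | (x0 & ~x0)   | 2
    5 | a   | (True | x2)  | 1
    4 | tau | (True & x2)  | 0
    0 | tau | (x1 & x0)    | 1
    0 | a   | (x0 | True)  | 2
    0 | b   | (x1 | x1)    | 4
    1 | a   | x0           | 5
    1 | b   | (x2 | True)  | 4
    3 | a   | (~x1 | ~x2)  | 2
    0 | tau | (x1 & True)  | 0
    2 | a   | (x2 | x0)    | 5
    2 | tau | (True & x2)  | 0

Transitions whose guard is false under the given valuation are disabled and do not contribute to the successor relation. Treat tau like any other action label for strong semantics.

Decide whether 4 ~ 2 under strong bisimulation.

Answer: BISIMILAR

Working:
Refine partition for ~:
  round 0: {{0,1,2,3,4,5}}
  round 1: {{0,3,5},{1},{2,4}}
  round 2: {{0,3},{1},{2,4},{5}}
Fixed point at round 3; 4 class(es).
[4]={2,4}  [2]={2,4}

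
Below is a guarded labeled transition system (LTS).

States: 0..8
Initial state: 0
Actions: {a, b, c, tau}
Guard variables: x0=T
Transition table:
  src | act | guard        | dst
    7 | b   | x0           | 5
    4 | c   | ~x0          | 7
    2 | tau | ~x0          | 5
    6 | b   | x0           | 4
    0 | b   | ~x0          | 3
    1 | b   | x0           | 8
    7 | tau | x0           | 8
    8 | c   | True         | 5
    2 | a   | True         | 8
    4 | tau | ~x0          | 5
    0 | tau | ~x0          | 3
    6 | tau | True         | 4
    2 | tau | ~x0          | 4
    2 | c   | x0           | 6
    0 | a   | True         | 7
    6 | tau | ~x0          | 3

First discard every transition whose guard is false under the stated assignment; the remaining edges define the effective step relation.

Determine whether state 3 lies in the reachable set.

Answer: UNREACHABLE

Working:
9 transition(s) survive guard evaluation.
L0 = {0}
L1 = {7}  now seen {0,7}
L2 = {5,8}  now seen {0,5,7,8}
R = {0,5,7,8}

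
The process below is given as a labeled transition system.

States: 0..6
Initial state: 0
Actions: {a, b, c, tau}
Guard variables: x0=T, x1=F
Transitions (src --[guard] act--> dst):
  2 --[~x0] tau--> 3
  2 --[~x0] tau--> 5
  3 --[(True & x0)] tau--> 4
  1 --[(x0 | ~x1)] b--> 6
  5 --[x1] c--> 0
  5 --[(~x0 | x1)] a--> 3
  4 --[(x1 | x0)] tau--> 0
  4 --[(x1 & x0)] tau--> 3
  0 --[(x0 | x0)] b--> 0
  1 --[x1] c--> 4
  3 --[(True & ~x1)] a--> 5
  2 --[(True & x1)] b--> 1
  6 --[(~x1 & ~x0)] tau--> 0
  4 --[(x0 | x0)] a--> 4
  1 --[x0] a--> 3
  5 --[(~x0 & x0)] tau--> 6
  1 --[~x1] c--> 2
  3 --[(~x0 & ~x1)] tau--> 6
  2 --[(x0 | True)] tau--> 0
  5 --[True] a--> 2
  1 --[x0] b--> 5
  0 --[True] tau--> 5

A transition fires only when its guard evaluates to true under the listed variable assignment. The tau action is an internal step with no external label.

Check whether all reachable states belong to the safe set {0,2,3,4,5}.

Allowed set {0,2,3,4,5}
Reachable = {0,2,5}
  0: ok
  2: ok
  5: ok

Answer: INVARIANT HOLDS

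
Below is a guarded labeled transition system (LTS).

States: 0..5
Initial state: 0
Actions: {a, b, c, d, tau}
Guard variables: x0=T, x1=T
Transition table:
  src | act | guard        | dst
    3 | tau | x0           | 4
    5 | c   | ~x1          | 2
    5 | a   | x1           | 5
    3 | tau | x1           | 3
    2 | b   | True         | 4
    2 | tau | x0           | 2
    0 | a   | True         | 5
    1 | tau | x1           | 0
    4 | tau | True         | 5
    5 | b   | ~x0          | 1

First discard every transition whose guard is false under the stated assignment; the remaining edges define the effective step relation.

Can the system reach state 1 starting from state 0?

Answer: UNREACHABLE

Working:
After dropping false guards: 8 live edges.
Layer 0: {0}
Layer 1: {5}  total {0,5}
Reachable = {0,5}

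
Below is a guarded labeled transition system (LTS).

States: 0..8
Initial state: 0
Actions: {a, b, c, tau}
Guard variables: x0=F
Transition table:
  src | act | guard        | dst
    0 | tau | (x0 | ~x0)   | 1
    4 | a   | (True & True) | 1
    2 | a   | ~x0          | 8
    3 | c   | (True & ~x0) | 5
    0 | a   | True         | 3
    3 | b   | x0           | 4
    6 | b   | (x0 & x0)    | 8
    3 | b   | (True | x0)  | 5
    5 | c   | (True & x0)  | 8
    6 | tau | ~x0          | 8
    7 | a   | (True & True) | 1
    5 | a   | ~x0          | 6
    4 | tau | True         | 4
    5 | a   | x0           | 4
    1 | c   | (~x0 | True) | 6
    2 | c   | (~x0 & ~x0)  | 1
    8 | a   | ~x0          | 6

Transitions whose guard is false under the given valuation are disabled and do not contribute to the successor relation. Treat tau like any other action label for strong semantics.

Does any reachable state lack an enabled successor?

Answer: DEADLOCK-FREE

Analysis:
R = {0,1,3,5,6,8}
  0: a→3  tau→1  [2 exit(s)]
  1: c→6  [1 exit(s)]
  3: b→5  c→5  [2 exit(s)]
  5: a→6  [1 exit(s)]
  6: tau→8  [1 exit(s)]
  8: a→6  [1 exit(s)]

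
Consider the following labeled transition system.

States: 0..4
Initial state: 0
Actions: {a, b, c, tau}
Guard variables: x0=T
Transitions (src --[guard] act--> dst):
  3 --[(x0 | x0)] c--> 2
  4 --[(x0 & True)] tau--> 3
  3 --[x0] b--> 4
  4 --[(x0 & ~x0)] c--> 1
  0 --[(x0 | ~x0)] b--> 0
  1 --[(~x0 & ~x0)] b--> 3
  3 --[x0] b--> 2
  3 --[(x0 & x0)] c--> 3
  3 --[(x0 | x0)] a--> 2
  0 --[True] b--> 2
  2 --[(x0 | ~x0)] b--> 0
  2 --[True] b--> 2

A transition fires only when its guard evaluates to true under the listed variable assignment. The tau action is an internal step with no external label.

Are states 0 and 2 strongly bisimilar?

Answer: BISIMILAR

Working:
Compute ~ classes (split until stable):
  round 0: {{0,1,2,3,4}}
  round 1: {{0,2},{1},{3},{4}}
stable after 2 split(s): 4 block(s)
0∈{0,2}, 2∈{0,2}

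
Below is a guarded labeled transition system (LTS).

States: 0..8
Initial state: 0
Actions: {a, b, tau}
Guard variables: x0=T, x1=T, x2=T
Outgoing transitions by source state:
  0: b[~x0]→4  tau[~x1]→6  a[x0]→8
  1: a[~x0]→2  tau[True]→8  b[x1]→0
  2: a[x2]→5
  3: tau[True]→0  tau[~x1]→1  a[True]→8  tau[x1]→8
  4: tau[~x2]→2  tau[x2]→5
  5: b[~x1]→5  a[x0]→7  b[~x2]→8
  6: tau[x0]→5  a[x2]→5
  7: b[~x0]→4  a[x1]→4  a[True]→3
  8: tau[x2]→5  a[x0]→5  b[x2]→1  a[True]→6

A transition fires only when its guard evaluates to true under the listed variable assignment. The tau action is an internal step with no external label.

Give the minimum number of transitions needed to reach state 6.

Breadth-first toward 6:
  L0 = {0}
  L1 = {8}
  L2 = {1,5,6}
6 enters at depth 2; path a·a

Answer: 2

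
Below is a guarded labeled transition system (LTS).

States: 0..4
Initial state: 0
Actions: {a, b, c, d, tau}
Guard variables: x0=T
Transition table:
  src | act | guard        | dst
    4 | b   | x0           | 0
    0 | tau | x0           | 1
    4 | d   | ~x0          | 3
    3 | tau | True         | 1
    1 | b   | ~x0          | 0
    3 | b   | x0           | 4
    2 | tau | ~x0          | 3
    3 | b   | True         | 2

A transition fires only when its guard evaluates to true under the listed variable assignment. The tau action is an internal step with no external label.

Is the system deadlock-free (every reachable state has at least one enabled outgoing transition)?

Answer: DEADLOCK at state 1

Analysis:
Reachable = {0,1}
  0: tau→1  [1 out]
  1: ∅  [deadlock]
Path to 1: tau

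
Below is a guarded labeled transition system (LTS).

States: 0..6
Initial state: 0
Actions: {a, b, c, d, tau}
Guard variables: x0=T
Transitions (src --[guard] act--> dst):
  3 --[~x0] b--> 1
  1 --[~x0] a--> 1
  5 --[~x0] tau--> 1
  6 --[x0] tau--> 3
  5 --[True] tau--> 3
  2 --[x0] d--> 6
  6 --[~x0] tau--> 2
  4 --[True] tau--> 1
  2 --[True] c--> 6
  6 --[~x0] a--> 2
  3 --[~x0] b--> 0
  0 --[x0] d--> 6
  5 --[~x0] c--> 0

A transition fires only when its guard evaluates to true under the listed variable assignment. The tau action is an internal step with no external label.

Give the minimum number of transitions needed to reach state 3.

BFS to 3:
  Layer 0: {0}
  Layer 1: {6}
  Layer 2: {3}
depth(3)=2, e.g. d·tau

Answer: 2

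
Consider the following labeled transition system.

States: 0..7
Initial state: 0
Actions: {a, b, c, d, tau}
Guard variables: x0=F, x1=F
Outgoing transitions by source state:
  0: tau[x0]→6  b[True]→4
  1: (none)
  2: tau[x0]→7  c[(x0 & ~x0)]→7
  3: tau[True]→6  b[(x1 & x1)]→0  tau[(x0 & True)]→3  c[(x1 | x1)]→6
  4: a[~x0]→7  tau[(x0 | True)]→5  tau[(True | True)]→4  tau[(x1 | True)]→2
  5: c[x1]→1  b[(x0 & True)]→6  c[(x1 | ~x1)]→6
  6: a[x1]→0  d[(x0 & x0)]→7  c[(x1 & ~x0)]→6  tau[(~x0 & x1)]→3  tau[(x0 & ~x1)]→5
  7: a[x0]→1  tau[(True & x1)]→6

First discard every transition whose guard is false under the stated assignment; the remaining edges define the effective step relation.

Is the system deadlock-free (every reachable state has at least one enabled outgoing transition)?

Answer: DEADLOCK at state 2

Analysis:
R = {0,2,4,5,6,7}
  0: b→4  [deg 1]
  2: ∅  [deadlock]
  4: a→7  tau→2  tau→4  tau→5  [deg 4]
  5: c→6  [deg 1]
  6: ∅  [deadlock]
  7: ∅  [deadlock]
Path to 2: b·tau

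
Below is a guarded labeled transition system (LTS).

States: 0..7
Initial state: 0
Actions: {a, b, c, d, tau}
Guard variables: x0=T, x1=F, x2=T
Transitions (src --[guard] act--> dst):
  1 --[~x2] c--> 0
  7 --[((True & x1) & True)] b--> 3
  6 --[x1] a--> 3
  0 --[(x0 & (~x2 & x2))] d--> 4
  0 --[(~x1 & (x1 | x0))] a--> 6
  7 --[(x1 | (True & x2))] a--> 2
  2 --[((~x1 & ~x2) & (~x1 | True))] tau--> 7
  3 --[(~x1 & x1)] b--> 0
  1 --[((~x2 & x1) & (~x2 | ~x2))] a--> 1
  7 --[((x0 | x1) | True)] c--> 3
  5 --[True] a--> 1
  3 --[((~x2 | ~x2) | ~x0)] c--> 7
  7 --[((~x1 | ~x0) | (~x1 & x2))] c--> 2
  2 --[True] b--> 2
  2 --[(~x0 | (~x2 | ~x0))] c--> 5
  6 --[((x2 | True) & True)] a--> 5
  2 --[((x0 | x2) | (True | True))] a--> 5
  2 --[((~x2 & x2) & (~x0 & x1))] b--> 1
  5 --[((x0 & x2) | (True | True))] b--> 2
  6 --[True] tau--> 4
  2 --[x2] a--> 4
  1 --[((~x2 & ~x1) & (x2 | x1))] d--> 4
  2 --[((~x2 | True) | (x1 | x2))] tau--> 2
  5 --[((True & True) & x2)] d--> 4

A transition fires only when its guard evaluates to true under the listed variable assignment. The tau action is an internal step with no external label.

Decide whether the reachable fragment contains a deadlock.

Answer: DEADLOCK at state 1

Trace:
Reach set: {0,1,2,4,5,6}
  0: a→6  [1 exit(s)]
  1: ∅  [STUCK]
  2: a→4  a→5  b→2  tau→2  [4 exit(s)]
  4: ∅  [STUCK]
  5: a→1  b→2  d→4  [3 exit(s)]
  6: a→5  tau→4  [2 exit(s)]
witness 1: a·a·a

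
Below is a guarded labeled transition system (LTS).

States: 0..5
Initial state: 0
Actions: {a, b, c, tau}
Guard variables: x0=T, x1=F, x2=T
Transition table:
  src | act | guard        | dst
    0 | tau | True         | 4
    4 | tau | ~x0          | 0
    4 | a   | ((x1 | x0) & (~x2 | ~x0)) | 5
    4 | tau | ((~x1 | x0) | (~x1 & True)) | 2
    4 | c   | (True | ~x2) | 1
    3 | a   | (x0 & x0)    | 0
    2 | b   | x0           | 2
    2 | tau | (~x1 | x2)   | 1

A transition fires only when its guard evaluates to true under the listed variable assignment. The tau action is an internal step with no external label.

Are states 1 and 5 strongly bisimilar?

Answer: BISIMILAR

Working:
Bisimulation quotient by refinement:
  P[0] = {{0,1,2,3,4,5}}
  P[1] = {{0},{1,5},{2},{3},{4}}
stable after 2 split(s): 5 block(s)
1∈{1,5}, 5∈{1,5}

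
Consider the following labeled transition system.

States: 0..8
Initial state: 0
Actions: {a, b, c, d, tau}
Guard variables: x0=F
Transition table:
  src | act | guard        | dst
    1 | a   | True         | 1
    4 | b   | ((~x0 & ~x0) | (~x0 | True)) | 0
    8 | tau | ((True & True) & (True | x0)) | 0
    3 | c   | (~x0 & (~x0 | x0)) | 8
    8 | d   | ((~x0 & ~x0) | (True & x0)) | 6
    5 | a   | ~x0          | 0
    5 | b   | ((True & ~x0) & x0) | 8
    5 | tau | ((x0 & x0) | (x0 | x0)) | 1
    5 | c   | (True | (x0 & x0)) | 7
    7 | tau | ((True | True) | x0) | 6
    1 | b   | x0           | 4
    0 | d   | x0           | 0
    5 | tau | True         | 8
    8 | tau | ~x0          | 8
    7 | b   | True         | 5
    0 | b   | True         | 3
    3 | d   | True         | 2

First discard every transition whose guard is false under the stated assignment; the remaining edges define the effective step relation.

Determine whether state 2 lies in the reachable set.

After dropping false guards: 13 live edges.
depth 0: {0}
depth 1: {3}  total {0,3}
depth 2: {2,8}  total {0,2,3,8}
depth 3: {6}  total {0,2,3,6,8}
Reachable = {0,2,3,6,8}
witness 2: b·d

Answer: REACHABLE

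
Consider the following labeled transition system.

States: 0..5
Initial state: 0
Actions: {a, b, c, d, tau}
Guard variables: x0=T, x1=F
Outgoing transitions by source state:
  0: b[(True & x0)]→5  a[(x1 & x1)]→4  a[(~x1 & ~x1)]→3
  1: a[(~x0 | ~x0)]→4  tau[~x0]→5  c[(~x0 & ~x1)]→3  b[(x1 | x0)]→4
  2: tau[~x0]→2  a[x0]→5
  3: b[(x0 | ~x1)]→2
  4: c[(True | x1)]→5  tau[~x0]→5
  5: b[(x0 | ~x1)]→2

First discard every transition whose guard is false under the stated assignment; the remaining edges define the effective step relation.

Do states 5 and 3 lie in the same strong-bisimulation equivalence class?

Bisimulation quotient by refinement:
  round 0: {{0,1,2,3,4,5}}
  round 1: {{0},{1,3,5},{2},{4}}
  round 2: {{0},{1},{2},{3,5},{4}}
5 equivalence class(es) (converged in 3)
[5]={3,5}  [3]={3,5}

Answer: BISIMILAR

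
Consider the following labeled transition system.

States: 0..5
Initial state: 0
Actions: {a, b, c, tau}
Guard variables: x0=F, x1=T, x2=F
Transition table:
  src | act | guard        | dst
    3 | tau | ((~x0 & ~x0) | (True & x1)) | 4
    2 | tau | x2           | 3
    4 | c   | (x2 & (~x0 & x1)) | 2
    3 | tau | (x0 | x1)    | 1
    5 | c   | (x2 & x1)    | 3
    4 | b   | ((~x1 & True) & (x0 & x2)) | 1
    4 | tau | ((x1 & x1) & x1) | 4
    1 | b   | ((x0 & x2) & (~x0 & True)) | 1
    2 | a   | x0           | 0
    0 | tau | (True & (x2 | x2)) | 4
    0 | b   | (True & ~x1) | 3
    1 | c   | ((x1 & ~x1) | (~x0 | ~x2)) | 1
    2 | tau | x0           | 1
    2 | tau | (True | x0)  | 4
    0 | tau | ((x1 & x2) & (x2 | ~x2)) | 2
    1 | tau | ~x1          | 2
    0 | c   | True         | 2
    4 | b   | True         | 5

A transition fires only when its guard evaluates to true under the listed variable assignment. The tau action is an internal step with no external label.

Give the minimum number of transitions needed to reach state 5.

Answer: 3

Analysis:
BFS to 5:
  L0 = {0}
  L1 = {2}
  L2 = {4}
  L3 = {5}
first hit 5 at d=3 via c·tau·b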